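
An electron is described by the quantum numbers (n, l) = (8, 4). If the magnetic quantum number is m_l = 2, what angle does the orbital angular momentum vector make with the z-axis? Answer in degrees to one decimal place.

|L|² = l(l+1)ℏ² = 20ℏ², so |L| = 2√5 ℏ.
L_z = m_l ℏ = 2ℏ.
cos θ = L_z/|L| = 2/√20, so θ ≈ 63.4°.

θ ≈ 63.4°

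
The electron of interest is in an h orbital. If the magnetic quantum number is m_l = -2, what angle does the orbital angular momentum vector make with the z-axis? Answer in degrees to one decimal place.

The letter h corresponds to l = 5.
|L| = √(l(l+1)) ℏ = √30 ℏ.
L_z = m_l ℏ = −2ℏ.
cos θ = L_z/|L| = -2/√30, so θ ≈ 111.4°.

θ ≈ 111.4°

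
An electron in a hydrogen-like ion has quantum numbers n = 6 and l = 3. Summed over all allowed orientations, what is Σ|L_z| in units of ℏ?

m_l ∈ {-3, -2, -1, 0, 1, 2, 3}.
Σ|m_l| = 2(1+2+…+3) = 12.

Σ|L_z| = 12 ℏ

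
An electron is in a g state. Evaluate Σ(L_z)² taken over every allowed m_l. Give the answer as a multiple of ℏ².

Σ(L_z)² = 60 ℏ²

The letter g corresponds to l = 4.
m_l runs from −4 to 4, i.e. {-4, -3, -2, -1, 0, 1, 2, 3, 4}.
Σ m_l² = l(l+1)(2l+1)/3 = 4·5·9/3 = 60.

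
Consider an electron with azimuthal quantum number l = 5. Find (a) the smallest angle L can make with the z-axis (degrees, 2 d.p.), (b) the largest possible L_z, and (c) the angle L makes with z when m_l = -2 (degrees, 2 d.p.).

θ_min ≈ 24.09°; L_z,max = 5ℏ; θ(m_l=-2) ≈ 111.42°

cos θ_min = 5/√30, so θ_min ≈ 24.09°.
L_z,max = lℏ = 5ℏ.
For m_l = -2: cos θ = -2/√30, θ ≈ 111.42°.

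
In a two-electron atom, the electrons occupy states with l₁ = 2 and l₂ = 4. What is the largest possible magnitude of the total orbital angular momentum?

|L_tot|_max = √42 ℏ ≈ 6.481ℏ

Angular momentum addition gives L = |l₁ − l₂|, …, l₁ + l₂.
Allowed values: L = 2, 3, 4, 5, 6.
The largest magnitude corresponds to L = 6: |L_tot| = ℏ√(6·7) = √42 ℏ.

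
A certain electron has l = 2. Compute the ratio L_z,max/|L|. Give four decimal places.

|L| = √6 ℏ ≈ 2.4495ℏ, while L_z,max = lℏ = 2ℏ.
L_z,max/|L| = 2/√6 = 0.8165.

L_z,max/|L| = 0.8165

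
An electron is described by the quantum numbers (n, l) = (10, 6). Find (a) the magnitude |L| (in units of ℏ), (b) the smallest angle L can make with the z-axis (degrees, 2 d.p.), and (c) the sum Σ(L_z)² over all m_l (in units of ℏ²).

|L| = √42 ℏ ≈ 6.481ℏ; θ_min ≈ 22.21°; Σ(L_z)² = 182 ℏ²

|L| = ℏ√(6·7) = √42 ℏ ≈ 6.481ℏ.
cos θ_min = 6/√42, so θ_min ≈ 22.21°.
Σ m_l² = 182, so Σ(L_z)² = 182 ℏ².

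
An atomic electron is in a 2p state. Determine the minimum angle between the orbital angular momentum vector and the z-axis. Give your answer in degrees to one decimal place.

The 2p subshell has l = 1.
|L|² = l(l+1)ℏ² = 2ℏ², so |L| = √2 ℏ.
The smallest angle corresponds to the largest L_z, i.e. m_l = l = 1, giving L_z = 1ℏ.
cos θ_min = 1/√2, so θ_min ≈ 45.0°.

θ_min ≈ 45.0°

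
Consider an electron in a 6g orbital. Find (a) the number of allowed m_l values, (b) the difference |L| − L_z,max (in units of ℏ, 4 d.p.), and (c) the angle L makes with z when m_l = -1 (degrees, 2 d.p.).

9 values; |L|−L_z,max ≈ 0.4721ℏ; θ(m_l=-1) ≈ 102.92°

6g means n = 6, l = 4.
There are 2l+1 = 9 values of m_l.
|L| − L_z,max = (2√5 − 4)ℏ ≈ 0.4721ℏ.
For m_l = -1: cos θ = -1/√20, θ ≈ 102.92°.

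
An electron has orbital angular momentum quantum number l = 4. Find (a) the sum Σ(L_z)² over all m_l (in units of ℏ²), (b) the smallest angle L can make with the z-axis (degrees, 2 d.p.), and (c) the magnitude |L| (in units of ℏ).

Σ(L_z)² = 60 ℏ²; θ_min ≈ 26.57°; |L| = 2√5 ℏ ≈ 4.472ℏ

Σ m_l² = 60, so Σ(L_z)² = 60 ℏ².
cos θ_min = 4/√20, so θ_min ≈ 26.57°.
|L| = ℏ√(4·5) = 2√5 ℏ ≈ 4.472ℏ.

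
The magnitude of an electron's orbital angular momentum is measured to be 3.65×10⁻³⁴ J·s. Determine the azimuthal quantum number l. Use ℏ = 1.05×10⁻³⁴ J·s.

In units of ℏ, |L| ≈ 3.476.
(|L|/ℏ)² = l(l+1) ≈ 12.08 ⇒ l = 3.

l = 3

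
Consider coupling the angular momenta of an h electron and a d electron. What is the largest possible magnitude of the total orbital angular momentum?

Angular momentum addition gives L = |l₁ − l₂|, …, l₁ + l₂.
Allowed values: L = 3, 4, 5, 6, 7.
The largest magnitude corresponds to L = 7: |L_tot| = ℏ√(7·8) = 2√14 ℏ.

|L_tot|_max = 2√14 ℏ ≈ 7.483ℏ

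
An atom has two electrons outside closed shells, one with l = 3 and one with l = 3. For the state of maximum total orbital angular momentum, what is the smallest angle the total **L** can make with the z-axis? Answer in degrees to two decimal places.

The total orbital quantum number L ranges from |l₁ − l₂| to l₁ + l₂ in integer steps.
Allowed values: L = 0, 1, 2, 3, 4, 5, 6.
The maximum is L = 6, with |L_tot| = ℏ√(6·7) = √42 ℏ.
The minimum angle with z is arccos(6/√42) ≈ 22.21°.

θ_min ≈ 22.21°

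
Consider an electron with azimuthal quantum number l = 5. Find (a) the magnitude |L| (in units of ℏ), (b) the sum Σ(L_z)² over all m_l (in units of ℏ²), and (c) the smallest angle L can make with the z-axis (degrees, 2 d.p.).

|L| = √30 ℏ ≈ 5.477ℏ; Σ(L_z)² = 110 ℏ²; θ_min ≈ 24.09°

|L| = ℏ√(5·6) = √30 ℏ ≈ 5.477ℏ.
Σ m_l² = 110, so Σ(L_z)² = 110 ℏ².
cos θ_min = 5/√30, so θ_min ≈ 24.09°.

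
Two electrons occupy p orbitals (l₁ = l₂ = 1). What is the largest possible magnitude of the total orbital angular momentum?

|L_tot|_max = √6 ℏ ≈ 2.449ℏ

Angular momentum addition gives L = |l₁ − l₂|, …, l₁ + l₂.
Allowed values: L = 0, 1, 2.
The largest magnitude corresponds to L = 2: |L_tot| = ℏ√(2·3) = √6 ℏ.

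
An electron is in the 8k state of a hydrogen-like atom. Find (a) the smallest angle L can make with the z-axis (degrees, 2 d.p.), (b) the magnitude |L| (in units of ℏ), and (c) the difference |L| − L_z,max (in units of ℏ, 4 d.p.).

8k means n = 8, l = 7.
cos θ_min = 7/√56, so θ_min ≈ 20.70°.
|L| = ℏ√(7·8) = 2√14 ℏ ≈ 7.483ℏ.
|L| − L_z,max = (2√14 − 7)ℏ ≈ 0.4833ℏ.

θ_min ≈ 20.70°; |L| = 2√14 ℏ ≈ 7.483ℏ; |L|−L_z,max ≈ 0.4833ℏ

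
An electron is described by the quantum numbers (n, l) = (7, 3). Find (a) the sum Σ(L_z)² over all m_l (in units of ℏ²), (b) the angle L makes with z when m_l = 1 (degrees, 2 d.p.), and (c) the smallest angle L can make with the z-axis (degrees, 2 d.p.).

Σ m_l² = 28, so Σ(L_z)² = 28 ℏ².
For m_l = 1: cos θ = 1/√12, θ ≈ 73.22°.
cos θ_min = 3/√12, so θ_min ≈ 30.00°.

Σ(L_z)² = 28 ℏ²; θ(m_l=1) ≈ 73.22°; θ_min ≈ 30.00°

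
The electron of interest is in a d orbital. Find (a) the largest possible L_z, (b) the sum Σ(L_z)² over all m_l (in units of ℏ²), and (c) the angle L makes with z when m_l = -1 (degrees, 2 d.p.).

A d state has l = 2.
L_z,max = lℏ = 2ℏ.
Σ m_l² = 10, so Σ(L_z)² = 10 ℏ².
For m_l = -1: cos θ = -1/√6, θ ≈ 114.09°.

L_z,max = 2ℏ; Σ(L_z)² = 10 ℏ²; θ(m_l=-1) ≈ 114.09°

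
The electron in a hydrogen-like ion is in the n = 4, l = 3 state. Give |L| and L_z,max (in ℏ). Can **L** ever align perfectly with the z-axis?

|L| = 2√3 ℏ ≈ 3.4641ℏ, while L_z,max = lℏ = 3ℏ.
Since |L| > L_z,max, the vector can never point exactly along z; the closest it comes is θ_min = arccos(3/√12) ≈ 30.0°.

No: L_z,max = 3ℏ < |L| = 2√3 ℏ ≈ 3.464ℏ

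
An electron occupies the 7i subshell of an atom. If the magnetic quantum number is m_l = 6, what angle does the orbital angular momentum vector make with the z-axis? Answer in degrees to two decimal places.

7i means n = 7, l = 6.
|L|² = l(l+1)ℏ² = 42ℏ², so |L| = √42 ℏ.
L_z = m_l ℏ = 6ℏ.
cos θ = L_z/|L| = 6/√42, so θ ≈ 22.21°.

θ ≈ 22.21°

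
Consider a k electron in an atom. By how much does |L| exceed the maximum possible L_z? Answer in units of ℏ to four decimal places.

|L| − L_z,max ≈ 0.4833ℏ

K corresponds to l = 7.
|L| = 2√14 ℏ ≈ 7.4833ℏ, while L_z,max = lℏ = 7ℏ.
The difference is (2√14 − 7)ℏ ≈ 0.4833ℏ.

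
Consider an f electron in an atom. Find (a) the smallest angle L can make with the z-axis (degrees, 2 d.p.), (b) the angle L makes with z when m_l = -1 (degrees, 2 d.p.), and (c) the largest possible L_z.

θ_min ≈ 30.00°; θ(m_l=-1) ≈ 106.78°; L_z,max = 3ℏ

For an f orbital, l = 3.
cos θ_min = 3/√12, so θ_min ≈ 30.00°.
For m_l = -1: cos θ = -1/√12, θ ≈ 106.78°.
L_z,max = lℏ = 3ℏ.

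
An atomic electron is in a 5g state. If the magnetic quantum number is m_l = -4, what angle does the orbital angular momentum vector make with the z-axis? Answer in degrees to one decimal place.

The 5g subshell has l = 4.
|L| = √(l(l+1)) ℏ = 2√5 ℏ.
L_z = m_l ℏ = −4ℏ.
cos θ = L_z/|L| = -4/√20, so θ ≈ 153.4°.

θ ≈ 153.4°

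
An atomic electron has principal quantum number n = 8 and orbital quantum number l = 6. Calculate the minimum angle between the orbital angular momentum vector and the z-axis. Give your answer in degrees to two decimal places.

|L| = ℏ√(l(l+1)) = √42 ℏ.
The smallest angle corresponds to the largest L_z, i.e. m_l = l = 6, giving L_z = 6ℏ.
cos θ_min = 6/√42, so θ_min ≈ 22.21°.

θ_min ≈ 22.21°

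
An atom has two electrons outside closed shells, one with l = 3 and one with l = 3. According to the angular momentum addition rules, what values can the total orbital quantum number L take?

L = 0, 1, 2, 3, 4, 5, 6

By the triangle rule, |l₁ − l₂| ≤ L ≤ l₁ + l₂.
L ∈ {0, 1, 2, 3, 4, 5, 6}.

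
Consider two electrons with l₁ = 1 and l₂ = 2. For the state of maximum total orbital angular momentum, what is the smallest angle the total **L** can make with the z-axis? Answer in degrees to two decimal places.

The total orbital quantum number L ranges from |l₁ − l₂| to l₁ + l₂ in integer steps.
L ∈ {1, 2, 3}.
The maximum is L = 3, with |L_tot| = ℏ√(3·4) = 2√3 ℏ.
The minimum angle with z is arccos(3/√12) ≈ 30.00°.

θ_min ≈ 30.00°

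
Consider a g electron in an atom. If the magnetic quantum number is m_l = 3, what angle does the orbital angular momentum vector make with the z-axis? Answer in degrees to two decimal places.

θ ≈ 47.87°

For a g orbital, l = 4.
|L|² = l(l+1)ℏ² = 20ℏ², so |L| = 2√5 ℏ.
L_z = m_l ℏ = 3ℏ.
cos θ = L_z/|L| = 3/√20, so θ ≈ 47.87°.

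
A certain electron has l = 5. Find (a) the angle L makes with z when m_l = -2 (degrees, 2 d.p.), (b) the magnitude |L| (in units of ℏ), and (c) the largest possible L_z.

For m_l = -2: cos θ = -2/√30, θ ≈ 111.42°.
|L| = ℏ√(5·6) = √30 ℏ ≈ 5.477ℏ.
L_z,max = lℏ = 5ℏ.

θ(m_l=-2) ≈ 111.42°; |L| = √30 ℏ ≈ 5.477ℏ; L_z,max = 5ℏ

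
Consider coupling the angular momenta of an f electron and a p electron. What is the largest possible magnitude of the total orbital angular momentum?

Angular momentum addition gives L = |l₁ − l₂|, …, l₁ + l₂.
Allowed values: L = 2, 3, 4.
The largest magnitude corresponds to L = 4: |L_tot| = ℏ√(4·5) = 2√5 ℏ.

|L_tot|_max = 2√5 ℏ ≈ 4.472ℏ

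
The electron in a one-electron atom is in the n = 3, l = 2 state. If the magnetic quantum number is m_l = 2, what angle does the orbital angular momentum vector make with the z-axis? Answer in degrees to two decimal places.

|L| = ℏ√(l(l+1)) = √6 ℏ.
L_z = m_l ℏ = 2ℏ.
cos θ = L_z/|L| = 2/√6, so θ ≈ 35.26°.

θ ≈ 35.26°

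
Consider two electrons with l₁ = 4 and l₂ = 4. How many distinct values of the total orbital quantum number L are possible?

L runs from |4 − 4| = 0 to 4 + 4 = 8.
L ∈ {0, 1, 2, 3, 4, 5, 6, 7, 8}.
That is 9 values.

9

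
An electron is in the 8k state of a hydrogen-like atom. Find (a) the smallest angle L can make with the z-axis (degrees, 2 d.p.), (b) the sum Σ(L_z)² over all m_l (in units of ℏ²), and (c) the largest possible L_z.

The 8k subshell has l = 7.
cos θ_min = 7/√56, so θ_min ≈ 20.70°.
Σ m_l² = 280, so Σ(L_z)² = 280 ℏ².
L_z,max = lℏ = 7ℏ.

θ_min ≈ 20.70°; Σ(L_z)² = 280 ℏ²; L_z,max = 7ℏ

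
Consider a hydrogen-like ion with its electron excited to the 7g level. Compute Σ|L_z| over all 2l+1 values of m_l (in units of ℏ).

Σ|L_z| = 20 ℏ

The 7g level has l = 4.
m_l runs from −4 to 4, i.e. {-4, -3, -2, -1, 0, 1, 2, 3, 4}.
Σ|m_l| = l(l+1) = 20.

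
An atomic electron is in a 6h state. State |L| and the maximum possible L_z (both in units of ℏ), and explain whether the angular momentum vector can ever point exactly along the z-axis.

No: L_z,max = 5ℏ < |L| = √30 ℏ ≈ 5.477ℏ

The 6h subshell has l = 5.
|L| = √30 ℏ ≈ 5.4772ℏ, while L_z,max = lℏ = 5ℏ.
Since |L| > L_z,max, the vector can never point exactly along z; the closest it comes is θ_min = arccos(5/√30) ≈ 24.1°.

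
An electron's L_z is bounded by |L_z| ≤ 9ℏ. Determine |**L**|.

|L| = 3√10 ℏ ≈ 9.487ℏ

Since max m_l = l, l = 9.
|L| = ℏ√(l(l+1)) = 3√10 ℏ.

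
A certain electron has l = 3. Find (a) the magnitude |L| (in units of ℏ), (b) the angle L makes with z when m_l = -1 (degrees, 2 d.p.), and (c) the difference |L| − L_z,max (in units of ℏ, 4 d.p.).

|L| = ℏ√(3·4) = 2√3 ℏ ≈ 3.464ℏ.
For m_l = -1: cos θ = -1/√12, θ ≈ 106.78°.
|L| − L_z,max = (2√3 − 3)ℏ ≈ 0.4641ℏ.

|L| = 2√3 ℏ ≈ 3.464ℏ; θ(m_l=-1) ≈ 106.78°; |L|−L_z,max ≈ 0.4641ℏ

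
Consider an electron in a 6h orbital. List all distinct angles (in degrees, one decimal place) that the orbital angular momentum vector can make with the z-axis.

θ ∈ {24.1°, 43.1°, 56.8°, 68.6°, 79.5°, 90.0°, 100.5°, 111.4°, 123.2°, 136.9°, 155.9°}

For 6h, l = 5.
|L|² = l(l+1)ℏ² = 30ℏ², so |L| = √30 ℏ.
cos θ = m_l/√30 for each m_l ∈ {-5, -4, -3, -2, -1, 0, 1, 2, 3, 4, 5}.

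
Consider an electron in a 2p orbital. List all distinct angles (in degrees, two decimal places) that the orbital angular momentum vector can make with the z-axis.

θ ∈ {45.00°, 90.00°, 135.00°}

2p means n = 2, l = 1.
|L| = ℏ√(l(l+1)) = √2 ℏ.
cos θ = m_l/√2 for each m_l ∈ {-1, 0, 1}.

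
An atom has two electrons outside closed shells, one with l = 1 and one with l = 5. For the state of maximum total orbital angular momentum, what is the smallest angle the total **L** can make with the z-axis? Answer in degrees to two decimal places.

θ_min ≈ 22.21°

The total orbital quantum number L ranges from |l₁ − l₂| to l₁ + l₂ in integer steps.
L ∈ {4, 5, 6}.
The maximum is L = 6, with |L_tot| = ℏ√(6·7) = √42 ℏ.
The minimum angle with z is arccos(6/√42) ≈ 22.21°.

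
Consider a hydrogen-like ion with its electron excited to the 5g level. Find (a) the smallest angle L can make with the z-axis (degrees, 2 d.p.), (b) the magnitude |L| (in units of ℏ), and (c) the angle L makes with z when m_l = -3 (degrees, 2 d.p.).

θ_min ≈ 26.57°; |L| = 2√5 ℏ ≈ 4.472ℏ; θ(m_l=-3) ≈ 132.13°

The 5g level has l = 4.
cos θ_min = 4/√20, so θ_min ≈ 26.57°.
|L| = ℏ√(4·5) = 2√5 ℏ ≈ 4.472ℏ.
For m_l = -3: cos θ = -3/√20, θ ≈ 132.13°.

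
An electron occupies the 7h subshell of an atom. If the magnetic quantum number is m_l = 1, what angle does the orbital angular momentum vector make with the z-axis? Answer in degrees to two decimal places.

θ ≈ 79.48°

The 7h subshell has l = 5.
|L| = ℏ√(l(l+1)) = √30 ℏ.
L_z = m_l ℏ = 1ℏ.
cos θ = L_z/|L| = 1/√30, so θ ≈ 79.48°.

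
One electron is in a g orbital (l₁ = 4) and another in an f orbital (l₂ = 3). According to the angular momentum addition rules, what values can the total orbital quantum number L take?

L = 1, 2, 3, 4, 5, 6, 7

By the triangle rule, |l₁ − l₂| ≤ L ≤ l₁ + l₂.
Allowed values: L = 1, 2, 3, 4, 5, 6, 7.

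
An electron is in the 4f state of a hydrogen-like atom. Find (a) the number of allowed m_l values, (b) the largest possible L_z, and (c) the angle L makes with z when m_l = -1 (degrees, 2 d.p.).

7 values; L_z,max = 3ℏ; θ(m_l=-1) ≈ 106.78°

For 4f, l = 3.
There are 2l+1 = 7 values of m_l.
L_z,max = lℏ = 3ℏ.
For m_l = -1: cos θ = -1/√12, θ ≈ 106.78°.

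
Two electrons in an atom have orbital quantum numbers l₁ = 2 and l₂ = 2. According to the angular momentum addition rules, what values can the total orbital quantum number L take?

L runs from |2 − 2| = 0 to 2 + 2 = 4.
Allowed values: L = 0, 1, 2, 3, 4.

L = 0, 1, 2, 3, 4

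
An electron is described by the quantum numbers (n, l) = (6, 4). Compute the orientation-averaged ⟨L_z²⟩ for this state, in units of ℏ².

m_l runs from −4 to 4, i.e. {-4, -3, -2, -1, 0, 1, 2, 3, 4}.
⟨L_z²⟩ = ℏ²·l(l+1)/3 = 6.667ℏ².

⟨L_z²⟩ = 6.667 ℏ²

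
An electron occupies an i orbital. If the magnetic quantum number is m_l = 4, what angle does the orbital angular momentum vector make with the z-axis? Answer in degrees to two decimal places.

The letter i corresponds to l = 6.
|L| = √(l(l+1)) ℏ = √42 ℏ.
L_z = m_l ℏ = 4ℏ.
cos θ = L_z/|L| = 4/√42, so θ ≈ 51.89°.

θ ≈ 51.89°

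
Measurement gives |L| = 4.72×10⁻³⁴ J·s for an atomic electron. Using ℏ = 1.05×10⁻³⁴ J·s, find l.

l = 4

Dividing by ℏ: |L|/ℏ ≈ 4.495.
l(l+1) ≈ 4.495² ≈ 20.21, so l = 4.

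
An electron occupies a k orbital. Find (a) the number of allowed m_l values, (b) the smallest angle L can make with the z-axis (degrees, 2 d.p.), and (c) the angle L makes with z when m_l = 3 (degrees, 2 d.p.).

The letter k corresponds to l = 7.
There are 2l+1 = 15 values of m_l.
cos θ_min = 7/√56, so θ_min ≈ 20.70°.
For m_l = 3: cos θ = 3/√56, θ ≈ 66.37°.

15 values; θ_min ≈ 20.70°; θ(m_l=3) ≈ 66.37°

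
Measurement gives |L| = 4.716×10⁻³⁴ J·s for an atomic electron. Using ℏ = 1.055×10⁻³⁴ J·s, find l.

Dividing by ℏ: |L|/ℏ ≈ 4.470.
l(l+1) ≈ 4.470² ≈ 19.98, so l = 4.

l = 4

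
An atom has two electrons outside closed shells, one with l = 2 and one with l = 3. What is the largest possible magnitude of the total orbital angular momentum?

The total orbital quantum number L ranges from |l₁ − l₂| to l₁ + l₂ in integer steps.
L ∈ {1, 2, 3, 4, 5}.
The largest magnitude corresponds to L = 5: |L_tot| = ℏ√(5·6) = √30 ℏ.

|L_tot|_max = √30 ℏ ≈ 5.477ℏ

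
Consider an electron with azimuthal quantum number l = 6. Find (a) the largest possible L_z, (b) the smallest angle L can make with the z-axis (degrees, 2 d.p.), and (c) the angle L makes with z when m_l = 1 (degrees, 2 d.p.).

L_z,max = 6ℏ; θ_min ≈ 22.21°; θ(m_l=1) ≈ 81.12°

L_z,max = lℏ = 6ℏ.
cos θ_min = 6/√42, so θ_min ≈ 22.21°.
For m_l = 1: cos θ = 1/√42, θ ≈ 81.12°.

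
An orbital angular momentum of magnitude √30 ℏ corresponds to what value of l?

(|L|/ℏ)² = l(l+1) = 30.
Solving: l = 5.

l = 5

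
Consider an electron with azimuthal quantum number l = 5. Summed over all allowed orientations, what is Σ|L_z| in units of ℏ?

Σ|L_z| = 30 ℏ

m_l ∈ {-5, -4, -3, -2, -1, 0, 1, 2, 3, 4, 5}.
Σ|m_l| = l(l+1) = 30.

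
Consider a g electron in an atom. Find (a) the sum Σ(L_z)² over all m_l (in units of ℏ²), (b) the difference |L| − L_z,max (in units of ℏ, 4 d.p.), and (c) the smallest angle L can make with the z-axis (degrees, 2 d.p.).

Σ(L_z)² = 60 ℏ²; |L|−L_z,max ≈ 0.4721ℏ; θ_min ≈ 26.57°

For a g orbital, l = 4.
Σ m_l² = 60, so Σ(L_z)² = 60 ℏ².
|L| − L_z,max = (2√5 − 4)ℏ ≈ 0.4721ℏ.
cos θ_min = 4/√20, so θ_min ≈ 26.57°.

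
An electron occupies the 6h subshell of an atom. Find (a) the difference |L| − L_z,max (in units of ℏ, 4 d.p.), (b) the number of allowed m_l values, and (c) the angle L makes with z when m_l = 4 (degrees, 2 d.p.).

|L|−L_z,max ≈ 0.4772ℏ; 11 values; θ(m_l=4) ≈ 43.09°

The 6h subshell has l = 5.
|L| − L_z,max = (√30 − 5)ℏ ≈ 0.4772ℏ.
There are 2l+1 = 11 values of m_l.
For m_l = 4: cos θ = 4/√30, θ ≈ 43.09°.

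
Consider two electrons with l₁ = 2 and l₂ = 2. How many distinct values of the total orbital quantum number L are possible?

5

Angular momentum addition gives L = |l₁ − l₂|, …, l₁ + l₂.
Allowed values: L = 0, 1, 2, 3, 4.
That is 5 values.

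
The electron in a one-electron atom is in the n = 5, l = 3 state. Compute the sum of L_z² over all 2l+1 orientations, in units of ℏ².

m_l ∈ {-3, -2, -1, 0, 1, 2, 3}.
Summing m² from −3 to 3: Σ m_l² = 28.

Σ(L_z)² = 28 ℏ²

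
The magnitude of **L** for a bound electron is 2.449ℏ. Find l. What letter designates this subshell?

|L| = ℏ√(l(l+1)), so l(l+1) = 6.
Solving: l = 2.

l = 2 (d orbital)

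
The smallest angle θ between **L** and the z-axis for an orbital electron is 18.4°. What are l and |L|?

l = 9, |L| = 3√10 ℏ ≈ 9.487ℏ

cos²θ_min = l/(l+1) = 0.9004.
l = cos²θ/sin²θ ≈ 9.
Then |L| = ℏ√(9·10) = 3√10 ℏ.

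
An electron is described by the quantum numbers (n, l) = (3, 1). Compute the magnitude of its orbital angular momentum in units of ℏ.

|L| = ℏ√(l(l+1)) = ℏ√(1·2) = √2 ℏ

|L| = √2 ℏ ≈ 1.414ℏ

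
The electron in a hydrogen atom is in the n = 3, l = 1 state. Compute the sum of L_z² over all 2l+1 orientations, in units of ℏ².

The allowed m_l values are -1, 0, 1.
Σ m_l² = l(l+1)(2l+1)/3 = 1·2·3/3 = 2.

Σ(L_z)² = 2 ℏ²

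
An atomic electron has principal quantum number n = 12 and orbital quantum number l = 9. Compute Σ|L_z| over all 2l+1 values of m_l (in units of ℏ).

Σ|L_z| = 90 ℏ

m_l runs from −9 to 9, i.e. {-9, -8, -7, -6, -5, -4, -3, -2, -1, 0, 1, 2, 3, 4, 5, 6, 7, 8, 9}.
Σ|m_l| = 2(1+2+…+9) = 90.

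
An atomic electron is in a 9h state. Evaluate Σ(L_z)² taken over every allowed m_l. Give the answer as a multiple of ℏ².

Σ(L_z)² = 110 ℏ²

9h means n = 9, l = 5.
m_l runs from −5 to 5, i.e. {-5, -4, -3, -2, -1, 0, 1, 2, 3, 4, 5}.
Σ m_l² = 2·(1 + 4 + 9 + 16 + 25) = 110.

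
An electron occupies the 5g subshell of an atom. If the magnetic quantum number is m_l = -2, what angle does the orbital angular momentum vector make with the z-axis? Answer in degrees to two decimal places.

θ ≈ 116.57°

For 5g, l = 4.
|L| = ℏ√(l(l+1)) = 2√5 ℏ.
L_z = m_l ℏ = −2ℏ.
cos θ = L_z/|L| = -2/√20, so θ ≈ 116.57°.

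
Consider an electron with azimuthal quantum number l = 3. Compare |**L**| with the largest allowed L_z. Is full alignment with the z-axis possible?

|L| = 2√3 ℏ ≈ 3.4641ℏ, while L_z,max = lℏ = 3ℏ.
Since |L| > L_z,max, the vector can never point exactly along z; the closest it comes is θ_min = arccos(3/√12) ≈ 30.0°.

No: L_z,max = 3ℏ < |L| = 2√3 ℏ ≈ 3.464ℏ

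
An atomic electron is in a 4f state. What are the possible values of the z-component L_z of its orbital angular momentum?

L_z ∈ {−3ℏ, −2ℏ, −ℏ, 0, ℏ, 2ℏ, 3ℏ}

4f means n = 4, l = 3.
L_z = m_l ℏ with m_l ranging from −l to +l in integer steps.
For l = 3: m_l ∈ {-3, -2, -1, 0, 1, 2, 3}.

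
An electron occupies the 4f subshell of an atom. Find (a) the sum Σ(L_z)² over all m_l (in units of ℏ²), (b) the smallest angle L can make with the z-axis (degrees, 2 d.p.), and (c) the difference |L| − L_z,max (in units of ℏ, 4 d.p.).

Σ(L_z)² = 28 ℏ²; θ_min ≈ 30.00°; |L|−L_z,max ≈ 0.4641ℏ

For 4f, l = 3.
Σ m_l² = 28, so Σ(L_z)² = 28 ℏ².
cos θ_min = 3/√12, so θ_min ≈ 30.00°.
|L| − L_z,max = (2√3 − 3)ℏ ≈ 0.4641ℏ.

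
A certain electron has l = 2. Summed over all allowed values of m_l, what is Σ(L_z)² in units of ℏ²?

The allowed m_l values are -2, -1, 0, 1, 2.
Σ m_l² = l(l+1)(2l+1)/3 = 2·3·5/3 = 10.

Σ(L_z)² = 10 ℏ²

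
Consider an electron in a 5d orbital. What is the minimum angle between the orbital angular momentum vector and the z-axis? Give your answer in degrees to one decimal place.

The 5d subshell has l = 2.
|L| = √(l(l+1)) ℏ = √6 ℏ.
The smallest angle corresponds to the largest L_z, i.e. m_l = l = 2, giving L_z = 2ℏ.
cos θ_min = 2/√6, so θ_min ≈ 35.3°.

θ_min ≈ 35.3°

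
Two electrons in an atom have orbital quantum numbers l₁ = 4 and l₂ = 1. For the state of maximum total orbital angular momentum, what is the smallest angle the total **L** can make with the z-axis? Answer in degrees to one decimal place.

By the triangle rule, |l₁ − l₂| ≤ L ≤ l₁ + l₂.
So L can be 3, 4, 5.
The maximum is L = 5, with |L_tot| = ℏ√(5·6) = √30 ℏ.
The minimum angle with z is arccos(5/√30) ≈ 24.1°.

θ_min ≈ 24.1°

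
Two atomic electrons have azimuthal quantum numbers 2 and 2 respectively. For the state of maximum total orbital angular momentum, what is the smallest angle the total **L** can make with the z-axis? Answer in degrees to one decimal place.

θ_min ≈ 26.6°

By the triangle rule, |l₁ − l₂| ≤ L ≤ l₁ + l₂.
Allowed values: L = 0, 1, 2, 3, 4.
The maximum is L = 4, with |L_tot| = ℏ√(4·5) = 2√5 ℏ.
The minimum angle with z is arccos(4/√20) ≈ 26.6°.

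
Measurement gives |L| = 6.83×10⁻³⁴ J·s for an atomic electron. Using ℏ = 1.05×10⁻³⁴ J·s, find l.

l = 6

|L|/ℏ = (6.83×10⁻³⁴)/(1.05×10⁻³⁴) ≈ 6.505.
l(l+1) ≈ 6.505² ≈ 42.31, so l = 6.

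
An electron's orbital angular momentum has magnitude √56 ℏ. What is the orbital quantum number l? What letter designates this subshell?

(|L|/ℏ)² = l(l+1) = 56.
Solving: l = 7.

l = 7 (k orbital)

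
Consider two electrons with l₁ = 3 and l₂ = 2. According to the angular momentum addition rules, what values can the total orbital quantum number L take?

The total orbital quantum number L ranges from |l₁ − l₂| to l₁ + l₂ in integer steps.
Allowed values: L = 1, 2, 3, 4, 5.

L = 1, 2, 3, 4, 5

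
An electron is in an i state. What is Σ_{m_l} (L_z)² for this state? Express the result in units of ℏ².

For an i orbital, l = 6.
m_l ∈ {-6, -5, -4, -3, -2, -1, 0, 1, 2, 3, 4, 5, 6}.
Σ m_l² = l(l+1)(2l+1)/3 = 6·7·13/3 = 182.

Σ(L_z)² = 182 ℏ²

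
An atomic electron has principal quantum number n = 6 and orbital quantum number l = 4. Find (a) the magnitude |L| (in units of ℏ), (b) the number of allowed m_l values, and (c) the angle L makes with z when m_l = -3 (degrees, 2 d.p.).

|L| = ℏ√(4·5) = 2√5 ℏ ≈ 4.472ℏ.
There are 2l+1 = 9 values of m_l.
For m_l = -3: cos θ = -3/√20, θ ≈ 132.13°.

|L| = 2√5 ℏ ≈ 4.472ℏ; 9 values; θ(m_l=-3) ≈ 132.13°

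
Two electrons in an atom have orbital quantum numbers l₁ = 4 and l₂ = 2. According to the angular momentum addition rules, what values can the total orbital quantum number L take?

The total orbital quantum number L ranges from |l₁ − l₂| to l₁ + l₂ in integer steps.
So L can be 2, 3, 4, 5, 6.

L = 2, 3, 4, 5, 6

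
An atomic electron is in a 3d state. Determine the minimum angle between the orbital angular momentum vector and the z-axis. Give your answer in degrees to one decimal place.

For 3d, l = 2.
|L| = ℏ√(l(l+1)) = √6 ℏ.
The smallest angle corresponds to the largest L_z, i.e. m_l = l = 2, giving L_z = 2ℏ.
cos θ_min = 2/√6, so θ_min ≈ 35.3°.

θ_min ≈ 35.3°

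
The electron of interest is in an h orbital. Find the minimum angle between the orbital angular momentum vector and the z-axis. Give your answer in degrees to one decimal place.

θ_min ≈ 24.1°

For an h orbital, l = 5.
|L|² = l(l+1)ℏ² = 30ℏ², so |L| = √30 ℏ.
The smallest angle corresponds to the largest L_z, i.e. m_l = l = 5, giving L_z = 5ℏ.
cos θ_min = 5/√30, so θ_min ≈ 24.1°.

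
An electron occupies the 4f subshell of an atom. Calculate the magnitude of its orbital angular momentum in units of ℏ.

4f means n = 4, l = 3.
|L| = ℏ√(l(l+1)) = ℏ√(3·4) = 2√3 ℏ

|L| = 2√3 ℏ ≈ 3.464ℏ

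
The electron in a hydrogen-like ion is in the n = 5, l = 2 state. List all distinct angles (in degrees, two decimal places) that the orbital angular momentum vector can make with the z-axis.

θ ∈ {35.26°, 65.91°, 90.00°, 114.09°, 144.74°}

|L| = √(l(l+1)) ℏ = √6 ℏ.
cos θ = m_l/√6 for each m_l ∈ {-2, -1, 0, 1, 2}.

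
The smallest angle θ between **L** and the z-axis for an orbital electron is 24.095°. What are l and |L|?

l = 5, |L| = √30 ℏ ≈ 5.477ℏ

cos θ_min = l/√(l(l+1)) = √(l/(l+1)), so l/(l+1) = cos²(24.095°) = 0.8333.
l = cos²θ/sin²θ ≈ 5.
Then |L| = ℏ√(5·6) = √30 ℏ.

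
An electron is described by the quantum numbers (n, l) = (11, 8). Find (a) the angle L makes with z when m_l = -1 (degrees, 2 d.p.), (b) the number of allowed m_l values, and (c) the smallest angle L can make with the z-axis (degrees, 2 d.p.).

For m_l = -1: cos θ = -1/√72, θ ≈ 96.77°.
There are 2l+1 = 17 values of m_l.
cos θ_min = 8/√72, so θ_min ≈ 19.47°.

θ(m_l=-1) ≈ 96.77°; 17 values; θ_min ≈ 19.47°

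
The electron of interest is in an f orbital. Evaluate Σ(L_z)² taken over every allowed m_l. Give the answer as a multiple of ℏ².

An f state has l = 3.
m_l ∈ {-3, -2, -1, 0, 1, 2, 3}.
Σ m_l² = 2·(1 + 4 + 9) = 28.

Σ(L_z)² = 28 ℏ²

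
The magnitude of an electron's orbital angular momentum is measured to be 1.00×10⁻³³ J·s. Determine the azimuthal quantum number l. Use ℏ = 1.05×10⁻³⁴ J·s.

In units of ℏ, |L| ≈ 9.524.
Set l(l+1) = 90.70; the integer solution is l = 9.

l = 9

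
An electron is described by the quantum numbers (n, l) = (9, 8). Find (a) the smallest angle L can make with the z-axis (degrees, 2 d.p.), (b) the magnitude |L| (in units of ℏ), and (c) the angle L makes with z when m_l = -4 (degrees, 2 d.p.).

cos θ_min = 8/√72, so θ_min ≈ 19.47°.
|L| = ℏ√(8·9) = 6√2 ℏ ≈ 8.485ℏ.
For m_l = -4: cos θ = -4/√72, θ ≈ 118.13°.

θ_min ≈ 19.47°; |L| = 6√2 ℏ ≈ 8.485ℏ; θ(m_l=-4) ≈ 118.13°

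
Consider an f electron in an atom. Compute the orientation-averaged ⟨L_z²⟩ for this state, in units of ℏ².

⟨L_z²⟩ = 4 ℏ²

The letter f corresponds to l = 3.
m_l ∈ {-3, -2, -1, 0, 1, 2, 3}.
⟨L_z²⟩ = ℏ²·(Σ m_l²)/(2l+1) = ℏ²·28/7 = 4ℏ².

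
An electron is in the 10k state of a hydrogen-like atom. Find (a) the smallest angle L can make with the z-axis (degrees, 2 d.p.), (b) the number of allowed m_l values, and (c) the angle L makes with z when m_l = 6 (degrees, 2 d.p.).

The 10k subshell has l = 7.
cos θ_min = 7/√56, so θ_min ≈ 20.70°.
There are 2l+1 = 15 values of m_l.
For m_l = 6: cos θ = 6/√56, θ ≈ 36.70°.

θ_min ≈ 20.70°; 15 values; θ(m_l=6) ≈ 36.70°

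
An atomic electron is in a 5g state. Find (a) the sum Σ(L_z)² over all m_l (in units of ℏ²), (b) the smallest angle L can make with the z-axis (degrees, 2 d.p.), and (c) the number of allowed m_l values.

Σ(L_z)² = 60 ℏ²; θ_min ≈ 26.57°; 9 values

The 5g subshell has l = 4.
Σ m_l² = 60, so Σ(L_z)² = 60 ℏ².
cos θ_min = 4/√20, so θ_min ≈ 26.57°.
There are 2l+1 = 9 values of m_l.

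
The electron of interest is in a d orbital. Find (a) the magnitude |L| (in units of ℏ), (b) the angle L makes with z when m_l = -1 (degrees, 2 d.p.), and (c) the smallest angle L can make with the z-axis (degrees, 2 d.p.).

|L| = √6 ℏ ≈ 2.449ℏ; θ(m_l=-1) ≈ 114.09°; θ_min ≈ 35.26°

For a d orbital, l = 2.
|L| = ℏ√(2·3) = √6 ℏ ≈ 2.449ℏ.
For m_l = -1: cos θ = -1/√6, θ ≈ 114.09°.
cos θ_min = 2/√6, so θ_min ≈ 35.26°.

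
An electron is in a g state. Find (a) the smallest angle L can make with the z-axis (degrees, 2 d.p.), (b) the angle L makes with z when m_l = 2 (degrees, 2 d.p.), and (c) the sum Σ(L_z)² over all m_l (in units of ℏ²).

For a g orbital, l = 4.
cos θ_min = 4/√20, so θ_min ≈ 26.57°.
For m_l = 2: cos θ = 2/√20, θ ≈ 63.43°.
Σ m_l² = 60, so Σ(L_z)² = 60 ℏ².

θ_min ≈ 26.57°; θ(m_l=2) ≈ 63.43°; Σ(L_z)² = 60 ℏ²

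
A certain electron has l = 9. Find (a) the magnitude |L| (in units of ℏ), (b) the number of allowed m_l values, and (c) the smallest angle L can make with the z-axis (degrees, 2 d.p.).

|L| = ℏ√(9·10) = 3√10 ℏ ≈ 9.487ℏ.
There are 2l+1 = 19 values of m_l.
cos θ_min = 9/√90, so θ_min ≈ 18.43°.

|L| = 3√10 ℏ ≈ 9.487ℏ; 19 values; θ_min ≈ 18.43°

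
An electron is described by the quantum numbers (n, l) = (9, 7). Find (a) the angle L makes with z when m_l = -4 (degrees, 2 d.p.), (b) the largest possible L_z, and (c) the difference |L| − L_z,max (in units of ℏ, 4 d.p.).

θ(m_l=-4) ≈ 122.31°; L_z,max = 7ℏ; |L|−L_z,max ≈ 0.4833ℏ

For m_l = -4: cos θ = -4/√56, θ ≈ 122.31°.
L_z,max = lℏ = 7ℏ.
|L| − L_z,max = (2√14 − 7)ℏ ≈ 0.4833ℏ.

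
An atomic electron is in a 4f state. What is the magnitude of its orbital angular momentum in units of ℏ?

For 4f, l = 3.
|L| = ℏ√(l(l+1)) = ℏ√(3·4) = 2√3 ℏ

|L| = 2√3 ℏ ≈ 3.464ℏ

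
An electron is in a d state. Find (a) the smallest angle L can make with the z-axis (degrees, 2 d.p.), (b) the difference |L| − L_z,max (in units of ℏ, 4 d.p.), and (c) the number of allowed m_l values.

θ_min ≈ 35.26°; |L|−L_z,max ≈ 0.4495ℏ; 5 values

For a d orbital, l = 2.
cos θ_min = 2/√6, so θ_min ≈ 35.26°.
|L| − L_z,max = (√6 − 2)ℏ ≈ 0.4495ℏ.
There are 2l+1 = 5 values of m_l.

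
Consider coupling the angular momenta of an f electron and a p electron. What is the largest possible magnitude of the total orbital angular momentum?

|L_tot|_max = 2√5 ℏ ≈ 4.472ℏ

The total orbital quantum number L ranges from |l₁ − l₂| to l₁ + l₂ in integer steps.
L ∈ {2, 3, 4}.
The largest magnitude corresponds to L = 4: |L_tot| = ℏ√(4·5) = 2√5 ℏ.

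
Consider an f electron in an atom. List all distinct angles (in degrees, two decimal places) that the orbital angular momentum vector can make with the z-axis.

θ ∈ {30.00°, 54.74°, 73.22°, 90.00°, 106.78°, 125.26°, 150.00°}

An f state has l = 3.
|L|² = l(l+1)ℏ² = 12ℏ², so |L| = 2√3 ℏ.
cos θ = m_l/√12 for each m_l ∈ {-3, -2, -1, 0, 1, 2, 3}.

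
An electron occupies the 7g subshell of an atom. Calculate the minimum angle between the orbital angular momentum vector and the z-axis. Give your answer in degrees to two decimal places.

θ_min ≈ 26.57°

7g means n = 7, l = 4.
|L| = ℏ√(l(l+1)) = 2√5 ℏ.
The smallest angle corresponds to the largest L_z, i.e. m_l = l = 4, giving L_z = 4ℏ.
cos θ_min = 4/√20, so θ_min ≈ 26.57°.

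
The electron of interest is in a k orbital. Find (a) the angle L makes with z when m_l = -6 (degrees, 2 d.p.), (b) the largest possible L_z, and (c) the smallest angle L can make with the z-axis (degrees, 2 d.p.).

θ(m_l=-6) ≈ 143.30°; L_z,max = 7ℏ; θ_min ≈ 20.70°

The letter k corresponds to l = 7.
For m_l = -6: cos θ = -6/√56, θ ≈ 143.30°.
L_z,max = lℏ = 7ℏ.
cos θ_min = 7/√56, so θ_min ≈ 20.70°.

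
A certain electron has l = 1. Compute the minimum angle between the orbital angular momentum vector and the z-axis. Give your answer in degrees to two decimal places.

|L| = √(l(l+1)) ℏ = √2 ℏ.
The smallest angle corresponds to the largest L_z, i.e. m_l = l = 1, giving L_z = 1ℏ.
cos θ_min = 1/√2, so θ_min ≈ 45.00°.

θ_min ≈ 45.00°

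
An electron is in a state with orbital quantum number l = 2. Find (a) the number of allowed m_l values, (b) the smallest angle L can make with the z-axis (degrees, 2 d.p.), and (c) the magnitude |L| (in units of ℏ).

5 values; θ_min ≈ 35.26°; |L| = √6 ℏ ≈ 2.449ℏ

There are 2l+1 = 5 values of m_l.
cos θ_min = 2/√6, so θ_min ≈ 35.26°.
|L| = ℏ√(2·3) = √6 ℏ ≈ 2.449ℏ.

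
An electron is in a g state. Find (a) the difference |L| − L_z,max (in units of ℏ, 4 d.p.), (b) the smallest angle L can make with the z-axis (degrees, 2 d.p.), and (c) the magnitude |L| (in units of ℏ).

|L|−L_z,max ≈ 0.4721ℏ; θ_min ≈ 26.57°; |L| = 2√5 ℏ ≈ 4.472ℏ

A g state has l = 4.
|L| − L_z,max = (2√5 − 4)ℏ ≈ 0.4721ℏ.
cos θ_min = 4/√20, so θ_min ≈ 26.57°.
|L| = ℏ√(4·5) = 2√5 ℏ ≈ 4.472ℏ.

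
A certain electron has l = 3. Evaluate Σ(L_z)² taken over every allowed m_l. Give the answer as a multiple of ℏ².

Σ(L_z)² = 28 ℏ²

The allowed m_l values are -3, -2, -1, 0, 1, 2, 3.
Σ m_l² = 2·(1 + 4 + 9) = 28.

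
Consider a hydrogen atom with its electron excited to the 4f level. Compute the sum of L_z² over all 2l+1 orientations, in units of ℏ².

The 4f level has l = 3.
The allowed m_l values are -3, -2, -1, 0, 1, 2, 3.
Σ m_l² = 2·(1 + 4 + 9) = 28.

Σ(L_z)² = 28 ℏ²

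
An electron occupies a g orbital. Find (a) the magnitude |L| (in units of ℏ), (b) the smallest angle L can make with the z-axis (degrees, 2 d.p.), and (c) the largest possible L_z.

A g state has l = 4.
|L| = ℏ√(4·5) = 2√5 ℏ ≈ 4.472ℏ.
cos θ_min = 4/√20, so θ_min ≈ 26.57°.
L_z,max = lℏ = 4ℏ.

|L| = 2√5 ℏ ≈ 4.472ℏ; θ_min ≈ 26.57°; L_z,max = 4ℏ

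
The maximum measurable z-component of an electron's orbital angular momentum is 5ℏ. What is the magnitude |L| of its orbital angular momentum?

|L| = √30 ℏ ≈ 5.477ℏ

L_z,max = lℏ, so l = 5.
|L| = ℏ√(l(l+1)) = √30 ℏ.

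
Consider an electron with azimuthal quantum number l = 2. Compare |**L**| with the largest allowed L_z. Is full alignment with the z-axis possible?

No: L_z,max = 2ℏ < |L| = √6 ℏ ≈ 2.449ℏ

|L| = √6 ℏ ≈ 2.4495ℏ, while L_z,max = lℏ = 2ℏ.
Since |L| > L_z,max, the vector can never point exactly along z; the closest it comes is θ_min = arccos(2/√6) ≈ 35.3°.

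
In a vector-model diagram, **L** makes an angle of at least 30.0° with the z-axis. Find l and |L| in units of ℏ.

l = 3, |L| = 2√3 ℏ ≈ 3.464ℏ

cos²θ_min = l/(l+1) = 0.7500.
Solving: l = 3.
Then |L| = ℏ√(3·4) = 2√3 ℏ.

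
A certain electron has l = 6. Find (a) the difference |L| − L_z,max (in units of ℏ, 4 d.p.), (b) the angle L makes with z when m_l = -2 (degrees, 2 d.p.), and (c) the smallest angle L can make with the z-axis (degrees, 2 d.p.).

|L|−L_z,max ≈ 0.4807ℏ; θ(m_l=-2) ≈ 107.98°; θ_min ≈ 22.21°

|L| − L_z,max = (√42 − 6)ℏ ≈ 0.4807ℏ.
For m_l = -2: cos θ = -2/√42, θ ≈ 107.98°.
cos θ_min = 6/√42, so θ_min ≈ 22.21°.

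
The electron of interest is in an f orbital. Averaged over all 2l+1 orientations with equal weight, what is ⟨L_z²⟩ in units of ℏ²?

⟨L_z²⟩ = 4 ℏ²

An f state has l = 3.
The allowed m_l values are -3, -2, -1, 0, 1, 2, 3.
⟨L_z²⟩ = ℏ²·(Σ m_l²)/(2l+1) = ℏ²·28/7 = 4ℏ².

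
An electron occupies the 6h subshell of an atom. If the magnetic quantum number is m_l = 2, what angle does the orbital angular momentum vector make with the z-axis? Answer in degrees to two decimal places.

6h means n = 6, l = 5.
|L| = √(l(l+1)) ℏ = √30 ℏ.
L_z = m_l ℏ = 2ℏ.
cos θ = L_z/|L| = 2/√30, so θ ≈ 68.58°.

θ ≈ 68.58°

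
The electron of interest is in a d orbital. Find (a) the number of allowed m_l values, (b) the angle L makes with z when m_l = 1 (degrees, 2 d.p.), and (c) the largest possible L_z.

A d state has l = 2.
There are 2l+1 = 5 values of m_l.
For m_l = 1: cos θ = 1/√6, θ ≈ 65.91°.
L_z,max = lℏ = 2ℏ.

5 values; θ(m_l=1) ≈ 65.91°; L_z,max = 2ℏ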